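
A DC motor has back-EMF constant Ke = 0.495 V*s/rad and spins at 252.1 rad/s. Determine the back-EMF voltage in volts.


V_emf = Ke * omega = 0.495*252.1 = 124.7895

124.7895 V


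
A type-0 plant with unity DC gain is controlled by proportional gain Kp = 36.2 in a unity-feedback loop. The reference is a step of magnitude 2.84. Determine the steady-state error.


e_ss = R/(1 + Kp) = 2.84/(1 + 36.2) = 2.84/37.2000 = 0.0763

0.0763


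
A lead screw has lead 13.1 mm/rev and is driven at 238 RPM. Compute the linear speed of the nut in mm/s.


v = lead * (RPM/60) = 13.1*238/60 = 51.9633

51.9633 mm/s


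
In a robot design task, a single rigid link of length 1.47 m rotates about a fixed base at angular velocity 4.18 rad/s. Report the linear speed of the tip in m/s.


v = L*omega = 1.47 * 4.18 = 6.1446

6.1446 m/s


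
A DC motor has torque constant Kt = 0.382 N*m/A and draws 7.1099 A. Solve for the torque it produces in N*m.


tau = Kt * I = 0.382*7.1099 = 2.7160

2.7160 N*m


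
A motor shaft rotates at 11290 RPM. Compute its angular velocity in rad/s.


omega = 11290 * 2*pi/60 = 1182.2860

1182.2860 rad/s


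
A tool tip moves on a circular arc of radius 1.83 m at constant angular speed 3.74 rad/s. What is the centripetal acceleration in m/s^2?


a_c = omega^2 * r = 3.74^2 * 1.83 = 25.5973

25.5973 m/s^2


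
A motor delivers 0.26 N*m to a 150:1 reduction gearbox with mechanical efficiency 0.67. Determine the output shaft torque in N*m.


tau_out = tau_in * N * eta = 0.26 * 150 * 0.67 = 26.1300

26.1300 N*m


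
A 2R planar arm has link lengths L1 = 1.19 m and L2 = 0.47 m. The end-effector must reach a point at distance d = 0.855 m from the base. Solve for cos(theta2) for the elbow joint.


cos(th2) = (d^2 - L1^2 - L2^2)/(2*L1*L2) = (0.855^2 - 1.19^2 - 0.47^2)/(2*1.19*0.47) = -0.8099

-0.8099


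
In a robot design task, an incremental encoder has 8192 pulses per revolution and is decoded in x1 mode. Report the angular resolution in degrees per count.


resolution = 360 / (PPR * 1) = 360 / 8192 = 0.0439

0.0439 degrees


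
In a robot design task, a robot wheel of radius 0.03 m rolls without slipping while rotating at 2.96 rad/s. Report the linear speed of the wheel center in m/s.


v = omega * r = 2.96 * 0.03 = 0.0888

0.0888 m/s


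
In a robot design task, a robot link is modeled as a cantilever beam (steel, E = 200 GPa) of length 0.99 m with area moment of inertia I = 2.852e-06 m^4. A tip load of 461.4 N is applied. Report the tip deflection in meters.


delta = F*L^3/(3*E*I) = 461.4*0.99^3/(3*2.000e+11*2.852e-06)
      = 447.6959586/1711200 = 2.6163e-04

2.6163e-04 m


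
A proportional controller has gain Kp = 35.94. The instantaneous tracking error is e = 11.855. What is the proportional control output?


u_P = Kp * e = 35.94 * 11.855 = 426.0687

426.0687


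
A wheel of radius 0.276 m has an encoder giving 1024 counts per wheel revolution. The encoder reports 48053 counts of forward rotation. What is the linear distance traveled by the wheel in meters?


revs = 48053/1024 = 46.926758
d = revs * 2*pi*r = 46.926758 * 2*pi*0.276 = 81.3785

81.3785 m


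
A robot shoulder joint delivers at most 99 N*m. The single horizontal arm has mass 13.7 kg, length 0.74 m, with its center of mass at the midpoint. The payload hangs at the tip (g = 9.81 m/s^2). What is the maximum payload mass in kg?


tau_arm = m_arm*g*(L/2) = 13.7*9.81*0.74/2 = 49.7269 N*m
tau_payload = tau_max - tau_arm = 99 - 49.7269 = 49.2731
m_payload = tau_payload / (g*L) = 49.2731 / (9.81*0.74) = 6.7875

6.7875 kg


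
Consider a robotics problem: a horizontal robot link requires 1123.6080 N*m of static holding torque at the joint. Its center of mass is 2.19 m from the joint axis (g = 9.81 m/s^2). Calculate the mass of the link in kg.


m = tau / (g*L) = 1123.6080 / (9.81 * 2.19) = 52.3000

52.3000 kg


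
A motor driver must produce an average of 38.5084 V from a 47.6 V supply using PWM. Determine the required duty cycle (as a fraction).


D = V_avg/V_supply = 38.5084/47.6 = 0.8090

0.8090


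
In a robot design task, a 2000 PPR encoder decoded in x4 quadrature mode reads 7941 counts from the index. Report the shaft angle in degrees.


angle = counts * 360 / (PPR*4) = 7941 * 360 / 8000 = 357.3450

357.3450 degrees


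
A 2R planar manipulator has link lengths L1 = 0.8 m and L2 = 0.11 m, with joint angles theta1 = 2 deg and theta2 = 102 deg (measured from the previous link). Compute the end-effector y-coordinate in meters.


y = L1*sin(th1) + L2*sin(th1+th2) = 0.8*sin(2 deg) + 0.11*sin(104 deg) = 0.1347

0.1347 m


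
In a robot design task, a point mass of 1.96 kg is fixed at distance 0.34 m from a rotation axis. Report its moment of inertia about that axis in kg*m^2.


I = m*r^2 = 1.96*0.34^2 = 0.2266

0.2266 kg*m^2


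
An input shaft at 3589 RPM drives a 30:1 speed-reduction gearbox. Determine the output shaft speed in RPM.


omega_out = omega_in / N = 3589 / 30 = 119.6333

119.6333 RPM


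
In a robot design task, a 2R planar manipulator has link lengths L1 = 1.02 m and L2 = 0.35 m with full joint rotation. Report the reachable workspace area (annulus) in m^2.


r_max = L1 + L2 = 1.3700, r_min = |L1 - L2| = 0.6700
A = pi*(r_max^2 - r_min^2) = pi*(1.8769 - 0.4489) = 4.4862

4.4862 m^2


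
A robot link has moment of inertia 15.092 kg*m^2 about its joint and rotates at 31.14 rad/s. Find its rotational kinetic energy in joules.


KE = (1/2)*I*omega^2 = 0.5*15.092*31.14^2 = 7317.3532

7317.3532 J


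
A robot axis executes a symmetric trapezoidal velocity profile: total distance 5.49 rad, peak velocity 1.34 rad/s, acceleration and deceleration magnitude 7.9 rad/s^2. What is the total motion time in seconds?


t_acc = v/a = 1.34/7.9 = 0.169620 s
d_acc = v^2/(2a) = 0.113646 rad (each ramp)
d_cruise = 5.49 - 2*0.113646 = 5.262708 rad
t_cruise = 5.262708/1.34 = 3.927394 s
t_total = 2*0.169620 + 3.927394 = 4.2666

4.2666 s


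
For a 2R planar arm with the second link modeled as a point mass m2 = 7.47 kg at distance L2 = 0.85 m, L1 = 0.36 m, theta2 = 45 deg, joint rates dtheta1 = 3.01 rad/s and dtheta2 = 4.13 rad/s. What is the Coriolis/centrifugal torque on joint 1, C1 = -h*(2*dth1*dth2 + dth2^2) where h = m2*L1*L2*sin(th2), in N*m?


h = m2*L1*L2*sin(th2) = 7.47*0.36*0.85*sin(45 deg) = 1.616319
C1 = -h*(2*3.01*4.13 + 4.13^2) = -1.616319*41.9195 = -67.7553

-67.7553 N*m


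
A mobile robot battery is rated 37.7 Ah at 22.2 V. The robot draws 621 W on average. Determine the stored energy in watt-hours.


E = capacity * V = 37.7*22.2 = 836.9400

836.9400 Wh


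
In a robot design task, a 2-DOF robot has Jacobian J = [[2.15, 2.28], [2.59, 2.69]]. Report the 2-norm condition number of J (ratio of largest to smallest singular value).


JJ^T eigenvalues: trace(JJ^T) = 23.7651, det(JJ^T) = det(J)^2 = 0.01481089
s_max^2 = (23.7651 + sqrt(564.72073445))/2 = 23.76447676
s_min^2 = (23.7651 - sqrt(564.72073445))/2 = 6.23236529e-04
kappa = s_max/s_min = sqrt(23.76447676/6.23236529e-04) = 195.2710

195.2710


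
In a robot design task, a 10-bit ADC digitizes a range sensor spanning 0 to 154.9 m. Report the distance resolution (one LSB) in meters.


res = range / 2^n = 154.9/2^10 = 154.9/1024 = 0.1513

0.1513 m


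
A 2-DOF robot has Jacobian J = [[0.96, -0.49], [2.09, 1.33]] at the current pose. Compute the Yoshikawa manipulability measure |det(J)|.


det(J) = 0.96*1.33 - (-0.49)*(2.09) = 2.3009
|det(J)| = 2.3009

2.3009


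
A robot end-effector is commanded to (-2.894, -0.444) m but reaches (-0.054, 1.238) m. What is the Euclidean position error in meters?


dx = -0.054 - (-2.894) = 2.8400, dy = 1.238 - (-0.444) = 1.6820
err = sqrt(8.065600 + 2.829124) = 3.3007

3.3007 m


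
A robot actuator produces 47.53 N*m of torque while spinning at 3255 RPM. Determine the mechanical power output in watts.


omega = 3255 * 2*pi/60 = 340.862803 rad/s
P = tau * omega = 47.53 * 340.862803 = 16201.2090

16201.2090 W


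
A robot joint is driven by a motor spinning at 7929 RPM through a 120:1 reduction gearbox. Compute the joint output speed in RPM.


omega_joint = omega_motor / N = 7929 / 120 = 66.0750

66.0750 RPM


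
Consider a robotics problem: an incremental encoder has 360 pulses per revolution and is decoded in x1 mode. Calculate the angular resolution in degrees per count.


resolution = 360 / (PPR * 1) = 360 / 360 = 1.0000

1.0000 degrees


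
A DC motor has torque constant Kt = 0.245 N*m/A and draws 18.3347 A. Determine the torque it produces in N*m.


tau = Kt * I = 0.245*18.3347 = 4.4920

4.4920 N*m


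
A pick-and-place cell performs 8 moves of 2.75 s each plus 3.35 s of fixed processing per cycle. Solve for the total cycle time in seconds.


T = 8*2.75 + 3.35 = 25.3500

25.3500 s


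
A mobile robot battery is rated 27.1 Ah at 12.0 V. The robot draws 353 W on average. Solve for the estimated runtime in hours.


E = 27.1*12.0 = 325.2000 Wh
t = E/P = 325.2000/353 = 0.9212

0.9212 hours


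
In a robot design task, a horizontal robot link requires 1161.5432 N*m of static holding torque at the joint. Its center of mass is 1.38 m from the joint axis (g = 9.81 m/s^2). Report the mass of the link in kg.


m = tau / (g*L) = 1161.5432 / (9.81 * 1.38) = 85.8000

85.8000 kg


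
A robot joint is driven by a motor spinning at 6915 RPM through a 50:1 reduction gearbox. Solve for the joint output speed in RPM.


omega_joint = omega_motor / N = 6915 / 50 = 138.3000

138.3000 RPM


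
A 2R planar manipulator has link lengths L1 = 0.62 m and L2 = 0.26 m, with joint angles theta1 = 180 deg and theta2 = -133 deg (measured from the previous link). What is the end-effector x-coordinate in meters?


x = L1*cos(th1) + L2*cos(th1+th2) = 0.62*cos(180 deg) + 0.26*cos(47 deg) = -0.4427

-0.4427 m


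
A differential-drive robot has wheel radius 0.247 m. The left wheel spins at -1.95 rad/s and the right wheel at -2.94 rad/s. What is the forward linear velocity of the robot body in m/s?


v = r*(wR + wL)/2 = 0.247*(-2.94 + -1.95)/2 = -0.6039

-0.6039 m/s


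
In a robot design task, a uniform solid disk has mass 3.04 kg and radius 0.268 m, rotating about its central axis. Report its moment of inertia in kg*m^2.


I = (1/2)*m*R^2 = 0.5*3.04*0.268^2 = 0.1092

0.1092 kg*m^2


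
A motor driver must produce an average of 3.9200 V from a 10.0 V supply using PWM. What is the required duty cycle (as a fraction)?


D = V_avg/V_supply = 3.9200/10.0 = 0.3920

0.3920


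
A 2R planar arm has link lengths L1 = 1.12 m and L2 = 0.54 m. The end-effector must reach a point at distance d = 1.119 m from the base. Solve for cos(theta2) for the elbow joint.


cos(th2) = (d^2 - L1^2 - L2^2)/(2*L1*L2) = (1.119^2 - 1.12^2 - 0.54^2)/(2*1.12*0.54) = -0.2429

-0.2429


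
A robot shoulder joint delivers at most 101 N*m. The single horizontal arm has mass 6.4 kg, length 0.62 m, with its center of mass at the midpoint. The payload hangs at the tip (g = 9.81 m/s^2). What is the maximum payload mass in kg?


tau_arm = m_arm*g*(L/2) = 6.4*9.81*0.62/2 = 19.4630 N*m
tau_payload = tau_max - tau_arm = 101 - 19.4630 = 81.5370
m_payload = tau_payload / (g*L) = 81.5370 / (9.81*0.62) = 13.4058

13.4058 kg


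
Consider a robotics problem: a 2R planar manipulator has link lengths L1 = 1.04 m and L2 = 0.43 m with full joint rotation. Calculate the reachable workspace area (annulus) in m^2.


r_max = L1 + L2 = 1.4700, r_min = |L1 - L2| = 0.6100
A = pi*(r_max^2 - r_min^2) = pi*(2.1609 - 0.3721) = 5.6197

5.6197 m^2


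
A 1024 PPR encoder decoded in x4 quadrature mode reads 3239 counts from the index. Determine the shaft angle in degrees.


angle = counts * 360 / (PPR*4) = 3239 * 360 / 4096 = 284.6777

284.6777 degrees


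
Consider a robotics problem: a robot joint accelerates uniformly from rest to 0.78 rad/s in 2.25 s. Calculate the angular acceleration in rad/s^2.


alpha = delta_omega / t = 0.78 / 2.25 = 0.3467

0.3467 rad/s^2


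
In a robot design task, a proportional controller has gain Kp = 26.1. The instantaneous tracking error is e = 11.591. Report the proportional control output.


u_P = Kp * e = 26.1 * 11.591 = 302.5251

302.5251


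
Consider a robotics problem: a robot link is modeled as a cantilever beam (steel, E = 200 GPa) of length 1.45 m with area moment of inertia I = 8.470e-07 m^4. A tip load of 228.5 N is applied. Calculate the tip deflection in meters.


delta = F*L^3/(3*E*I) = 228.5*1.45^3/(3*2.000e+11*8.470e-07)
      = 696.6108125/508200 = 0.0014

0.0014 m


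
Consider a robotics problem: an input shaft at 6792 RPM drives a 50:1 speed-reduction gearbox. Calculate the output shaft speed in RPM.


omega_out = omega_in / N = 6792 / 50 = 135.8400

135.8400 RPM


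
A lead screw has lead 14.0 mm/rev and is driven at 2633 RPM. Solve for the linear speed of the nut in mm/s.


v = lead * (RPM/60) = 14.0*2633/60 = 614.3667

614.3667 mm/s


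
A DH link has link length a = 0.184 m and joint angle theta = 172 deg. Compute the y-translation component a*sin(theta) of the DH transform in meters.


a*sin(theta) = 0.184*sin(172 deg) = 0.0256

0.0256 m


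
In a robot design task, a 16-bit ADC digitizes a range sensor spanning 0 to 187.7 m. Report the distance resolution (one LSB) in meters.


res = range / 2^n = 187.7/2^16 = 187.7/65536 = 0.0029

0.0029 m


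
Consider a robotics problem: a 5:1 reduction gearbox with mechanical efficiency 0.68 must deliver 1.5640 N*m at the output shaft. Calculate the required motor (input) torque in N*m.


tau_in = tau_out / (N * eta) = 1.5640 / (5 * 0.68) = 0.4600

0.4600 N*m


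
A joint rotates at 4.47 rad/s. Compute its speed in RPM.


RPM = 4.47 * 60/(2*pi) = 42.6854

42.6854 RPM


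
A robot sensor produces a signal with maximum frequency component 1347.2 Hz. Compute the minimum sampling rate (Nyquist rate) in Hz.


f_s,min = 2*f_max = 2*1347.2 = 2694.4000

2694.4000 Hz


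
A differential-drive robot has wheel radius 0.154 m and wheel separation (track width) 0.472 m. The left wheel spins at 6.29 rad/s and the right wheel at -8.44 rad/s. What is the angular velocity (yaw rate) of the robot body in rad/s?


omega = r*(wR - wL)/L = 0.154*(-8.44 - (6.29))/0.472 = -4.8060

-4.8060 rad/s


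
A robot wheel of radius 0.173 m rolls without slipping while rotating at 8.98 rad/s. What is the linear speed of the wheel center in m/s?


v = omega * r = 8.98 * 0.173 = 1.5535

1.5535 m/s


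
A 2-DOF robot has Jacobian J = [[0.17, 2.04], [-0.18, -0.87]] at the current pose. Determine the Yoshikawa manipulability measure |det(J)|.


det(J) = 0.17*-0.87 - (2.04)*(-0.18) = 0.2193
|det(J)| = 0.2193

0.2193


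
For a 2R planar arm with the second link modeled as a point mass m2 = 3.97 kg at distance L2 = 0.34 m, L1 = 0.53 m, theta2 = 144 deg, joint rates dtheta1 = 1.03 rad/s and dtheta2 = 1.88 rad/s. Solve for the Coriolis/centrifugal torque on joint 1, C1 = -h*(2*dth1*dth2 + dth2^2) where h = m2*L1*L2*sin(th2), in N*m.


h = m2*L1*L2*sin(th2) = 3.97*0.53*0.34*sin(144 deg) = 0.420498
C1 = -h*(2*1.03*1.88 + 1.88^2) = -0.420498*7.4072 = -3.1147

-3.1147 N*m


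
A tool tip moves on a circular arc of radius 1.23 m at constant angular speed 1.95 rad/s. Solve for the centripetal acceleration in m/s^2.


a_c = omega^2 * r = 1.95^2 * 1.23 = 4.6771

4.6771 m/s^2


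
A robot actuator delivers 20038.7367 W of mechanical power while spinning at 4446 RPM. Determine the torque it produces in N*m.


omega = 4446 * 2*pi/60 = 465.584031 rad/s
tau = P / omega = 20038.7367 / 465.584031 = 43.0400

43.0400 N*m


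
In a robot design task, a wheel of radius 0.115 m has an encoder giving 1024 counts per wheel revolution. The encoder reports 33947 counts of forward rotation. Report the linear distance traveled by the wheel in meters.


revs = 33947/1024 = 33.151367
d = revs * 2*pi*r = 33.151367 * 2*pi*0.115 = 23.9541

23.9541 m


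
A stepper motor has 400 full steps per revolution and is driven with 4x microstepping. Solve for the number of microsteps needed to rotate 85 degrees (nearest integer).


step_size = 360/(400*4) = 360/1600 = 0.225000 deg
n = 85/(360/1600) = 85*1600/360 = 377.7778 -> 378

378 steps


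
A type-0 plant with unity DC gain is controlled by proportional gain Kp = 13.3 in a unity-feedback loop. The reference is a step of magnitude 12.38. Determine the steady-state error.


e_ss = R/(1 + Kp) = 12.38/(1 + 13.3) = 12.38/14.3000 = 0.8657

0.8657


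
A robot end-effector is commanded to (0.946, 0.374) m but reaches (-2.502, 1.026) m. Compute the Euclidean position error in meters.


dx = -2.502 - (0.946) = -3.4480, dy = 1.026 - (0.374) = 0.6520
err = sqrt(11.888704 + 0.425104) = 3.5091

3.5091 m


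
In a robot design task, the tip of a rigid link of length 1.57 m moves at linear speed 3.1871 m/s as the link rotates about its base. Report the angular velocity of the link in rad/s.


omega = v / L = 3.1871 / 1.57 = 2.0300

2.0300 rad/s


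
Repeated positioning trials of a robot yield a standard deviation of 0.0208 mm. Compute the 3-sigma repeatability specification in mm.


repeatability = 3*sigma = 3*0.0208 = 0.0624

0.0624 mm


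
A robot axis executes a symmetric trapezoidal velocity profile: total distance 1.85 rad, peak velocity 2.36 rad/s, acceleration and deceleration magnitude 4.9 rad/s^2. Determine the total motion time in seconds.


t_acc = v/a = 2.36/4.9 = 0.481633 s
d_acc = v^2/(2a) = 0.568327 rad (each ramp)
d_cruise = 1.85 - 2*0.568327 = 0.713346 rad
t_cruise = 0.713346/2.36 = 0.302265 s
t_total = 2*0.481633 + 0.302265 = 1.2655

1.2655 s


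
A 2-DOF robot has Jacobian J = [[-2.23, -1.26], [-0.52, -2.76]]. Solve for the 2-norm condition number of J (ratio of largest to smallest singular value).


JJ^T eigenvalues: trace(JJ^T) = 14.4485, det(JJ^T) = det(J)^2 = 30.24560016
s_max^2 = (14.4485 + sqrt(87.77675161))/2 = 11.90871239
s_min^2 = (14.4485 - sqrt(87.77675161))/2 = 2.53978761
kappa = s_max/s_min = sqrt(11.90871239/2.53978761) = 2.1654

2.1654


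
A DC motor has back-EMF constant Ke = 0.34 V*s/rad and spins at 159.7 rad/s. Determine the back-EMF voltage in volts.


V_emf = Ke * omega = 0.34*159.7 = 54.2980

54.2980 V


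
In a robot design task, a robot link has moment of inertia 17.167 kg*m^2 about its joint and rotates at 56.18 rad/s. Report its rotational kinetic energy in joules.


KE = (1/2)*I*omega^2 = 0.5*17.167*56.18^2 = 27091.1775

27091.1775 J


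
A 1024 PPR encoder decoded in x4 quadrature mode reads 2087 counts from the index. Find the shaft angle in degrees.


angle = counts * 360 / (PPR*4) = 2087 * 360 / 4096 = 183.4277

183.4277 degrees


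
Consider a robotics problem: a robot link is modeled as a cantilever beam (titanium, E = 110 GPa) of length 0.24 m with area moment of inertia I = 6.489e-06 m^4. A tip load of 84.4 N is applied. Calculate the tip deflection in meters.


delta = F*L^3/(3*E*I) = 84.4*0.24^3/(3*1.100e+11*6.489e-06)
      = 1.1667456/2141370 = 5.4486e-07

5.4486e-07 m


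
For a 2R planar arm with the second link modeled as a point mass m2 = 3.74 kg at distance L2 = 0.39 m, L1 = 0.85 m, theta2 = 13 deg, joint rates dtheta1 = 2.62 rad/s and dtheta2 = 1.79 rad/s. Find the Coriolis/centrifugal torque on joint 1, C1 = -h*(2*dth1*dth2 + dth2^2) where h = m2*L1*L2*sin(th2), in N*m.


h = m2*L1*L2*sin(th2) = 3.74*0.85*0.39*sin(13 deg) = 0.278897
C1 = -h*(2*2.62*1.79 + 1.79^2) = -0.278897*12.5837 = -3.5096

-3.5096 N*m


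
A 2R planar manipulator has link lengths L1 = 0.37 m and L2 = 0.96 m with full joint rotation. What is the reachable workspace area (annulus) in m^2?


r_max = L1 + L2 = 1.3300, r_min = |L1 - L2| = 0.5900
A = pi*(r_max^2 - r_min^2) = pi*(1.7689 - 0.3481) = 4.4636

4.4636 m^2


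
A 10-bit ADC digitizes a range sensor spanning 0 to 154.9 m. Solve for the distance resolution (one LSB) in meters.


res = range / 2^n = 154.9/2^10 = 154.9/1024 = 0.1513

0.1513 m


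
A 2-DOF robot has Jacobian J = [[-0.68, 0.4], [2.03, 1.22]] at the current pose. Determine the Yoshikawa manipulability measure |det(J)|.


det(J) = -0.68*1.22 - (0.4)*(2.03) = -1.6416
|det(J)| = 1.6416

1.6416


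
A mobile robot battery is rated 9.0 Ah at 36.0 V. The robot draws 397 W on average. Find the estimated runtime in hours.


E = 9.0*36.0 = 324.0000 Wh
t = E/P = 324.0000/397 = 0.8161

0.8161 hours


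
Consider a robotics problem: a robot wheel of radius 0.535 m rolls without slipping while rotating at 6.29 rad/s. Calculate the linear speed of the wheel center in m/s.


v = omega * r = 6.29 * 0.535 = 3.3652

3.3652 m/s


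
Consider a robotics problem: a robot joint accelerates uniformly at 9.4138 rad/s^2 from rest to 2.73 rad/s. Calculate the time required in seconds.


t = delta_omega / alpha = 2.73 / 9.4138 = 0.2900

0.2900 s


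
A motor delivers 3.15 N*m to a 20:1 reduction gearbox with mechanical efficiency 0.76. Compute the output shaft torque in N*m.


tau_out = tau_in * N * eta = 3.15 * 20 * 0.76 = 47.8800

47.8800 N*m


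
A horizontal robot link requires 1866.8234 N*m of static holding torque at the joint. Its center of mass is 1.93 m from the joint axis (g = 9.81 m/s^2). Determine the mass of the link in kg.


m = tau / (g*L) = 1866.8234 / (9.81 * 1.93) = 98.6000

98.6000 kg


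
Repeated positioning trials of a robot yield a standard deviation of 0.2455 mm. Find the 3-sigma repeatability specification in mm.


repeatability = 3*sigma = 3*0.2455 = 0.7365

0.7365 mm


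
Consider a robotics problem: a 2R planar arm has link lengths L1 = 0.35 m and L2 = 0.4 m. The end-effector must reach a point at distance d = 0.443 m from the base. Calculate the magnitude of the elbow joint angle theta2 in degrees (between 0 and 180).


cos(th2) = (d^2 - L1^2 - L2^2)/(2*L1*L2) = (0.443^2 - 0.35^2 - 0.4^2)/(2*0.35*0.4) = -0.30803929
th2 = acos(-0.30803929) = 107.9411 deg

107.9411 degrees


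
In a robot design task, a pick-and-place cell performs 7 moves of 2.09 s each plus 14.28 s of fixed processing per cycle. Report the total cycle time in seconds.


T = 7*2.09 + 14.28 = 28.9100

28.9100 s


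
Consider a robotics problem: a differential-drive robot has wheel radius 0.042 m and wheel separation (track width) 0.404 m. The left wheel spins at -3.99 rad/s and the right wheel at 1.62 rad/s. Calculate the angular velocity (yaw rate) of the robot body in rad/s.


omega = r*(wR - wL)/L = 0.042*(1.62 - (-3.99))/0.404 = 0.5832

0.5832 rad/s


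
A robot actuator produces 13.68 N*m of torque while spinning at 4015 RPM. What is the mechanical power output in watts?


omega = 4015 * 2*pi/60 = 420.449817 rad/s
P = tau * omega = 13.68 * 420.449817 = 5751.7535

5751.7535 W


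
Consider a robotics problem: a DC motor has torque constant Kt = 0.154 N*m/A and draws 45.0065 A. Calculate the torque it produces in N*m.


tau = Kt * I = 0.154*45.0065 = 6.9310

6.9310 N*m


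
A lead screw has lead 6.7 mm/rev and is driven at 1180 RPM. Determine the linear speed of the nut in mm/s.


v = lead * (RPM/60) = 6.7*1180/60 = 131.7667

131.7667 mm/s


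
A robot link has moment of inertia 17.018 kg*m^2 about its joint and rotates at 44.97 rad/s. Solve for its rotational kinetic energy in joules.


KE = (1/2)*I*omega^2 = 0.5*17.018*44.97^2 = 17207.7584

17207.7584 J


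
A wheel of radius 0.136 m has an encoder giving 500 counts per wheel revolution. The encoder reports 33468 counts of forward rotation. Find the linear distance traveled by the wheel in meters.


revs = 33468/500 = 66.936000
d = revs * 2*pi*r = 66.936000 * 2*pi*0.136 = 57.1977

57.1977 m


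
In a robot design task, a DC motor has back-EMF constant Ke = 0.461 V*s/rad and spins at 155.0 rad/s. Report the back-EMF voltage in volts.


V_emf = Ke * omega = 0.461*155.0 = 71.4550

71.4550 V


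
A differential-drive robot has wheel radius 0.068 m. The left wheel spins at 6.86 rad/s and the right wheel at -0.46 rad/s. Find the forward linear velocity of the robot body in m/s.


v = r*(wR + wL)/2 = 0.068*(-0.46 + 6.86)/2 = 0.2176

0.2176 m/s


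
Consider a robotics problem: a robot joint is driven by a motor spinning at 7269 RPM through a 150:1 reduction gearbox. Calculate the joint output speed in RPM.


omega_joint = omega_motor / N = 7269 / 150 = 48.4600

48.4600 RPM


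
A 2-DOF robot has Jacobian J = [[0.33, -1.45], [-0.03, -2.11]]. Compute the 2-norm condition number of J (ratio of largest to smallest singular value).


JJ^T eigenvalues: trace(JJ^T) = 6.6644, det(JJ^T) = det(J)^2 = 0.54730404
s_max^2 = (6.6644 + sqrt(42.22501120))/2 = 6.58123875
s_min^2 = (6.6644 - sqrt(42.22501120))/2 = 0.08316125
kappa = s_max/s_min = sqrt(6.58123875/0.08316125) = 8.8960

8.8960


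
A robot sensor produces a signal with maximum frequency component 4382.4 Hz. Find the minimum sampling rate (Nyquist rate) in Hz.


f_s,min = 2*f_max = 2*4382.4 = 8764.8000

8764.8000 Hz


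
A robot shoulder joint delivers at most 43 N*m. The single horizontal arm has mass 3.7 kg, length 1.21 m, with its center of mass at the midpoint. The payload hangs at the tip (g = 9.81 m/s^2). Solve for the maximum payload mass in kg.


tau_arm = m_arm*g*(L/2) = 3.7*9.81*1.21/2 = 21.9597 N*m
tau_payload = tau_max - tau_arm = 43 - 21.9597 = 21.0403
m_payload = tau_payload / (g*L) = 21.0403 / (9.81*1.21) = 1.7725

1.7725 kg


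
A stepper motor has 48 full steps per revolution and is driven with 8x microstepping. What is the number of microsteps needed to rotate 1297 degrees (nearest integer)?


step_size = 360/(48*8) = 360/384 = 0.937500 deg
n = 1297/(360/384) = 1297*384/360 = 1383.4667 -> 1383

1383 steps


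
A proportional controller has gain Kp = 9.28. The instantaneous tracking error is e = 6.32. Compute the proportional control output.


u_P = Kp * e = 9.28 * 6.32 = 58.6496

58.6496


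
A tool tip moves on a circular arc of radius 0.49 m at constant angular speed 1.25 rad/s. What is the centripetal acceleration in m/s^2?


a_c = omega^2 * r = 1.25^2 * 0.49 = 0.7656

0.7656 m/s^2


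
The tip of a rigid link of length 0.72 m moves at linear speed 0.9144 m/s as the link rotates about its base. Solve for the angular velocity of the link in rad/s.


omega = v / L = 0.9144 / 0.72 = 1.2700

1.2700 rad/s


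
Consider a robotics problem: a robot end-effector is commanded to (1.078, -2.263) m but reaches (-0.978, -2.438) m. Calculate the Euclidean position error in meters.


dx = -0.978 - (1.078) = -2.0560, dy = -2.438 - (-2.263) = -0.1750
err = sqrt(4.227136 + 0.030625) = 2.0634

2.0634 m


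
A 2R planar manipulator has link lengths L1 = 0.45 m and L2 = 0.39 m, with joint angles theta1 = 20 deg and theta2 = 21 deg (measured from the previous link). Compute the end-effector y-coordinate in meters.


y = L1*sin(th1) + L2*sin(th1+th2) = 0.45*sin(20 deg) + 0.39*sin(41 deg) = 0.4098

0.4098 m


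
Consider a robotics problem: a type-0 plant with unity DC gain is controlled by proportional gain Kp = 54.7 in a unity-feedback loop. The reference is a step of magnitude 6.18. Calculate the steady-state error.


e_ss = R/(1 + Kp) = 6.18/(1 + 54.7) = 6.18/55.7000 = 0.1110

0.1110


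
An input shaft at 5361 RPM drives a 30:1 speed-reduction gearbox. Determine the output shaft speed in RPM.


omega_out = omega_in / N = 5361 / 30 = 178.7000

178.7000 RPM


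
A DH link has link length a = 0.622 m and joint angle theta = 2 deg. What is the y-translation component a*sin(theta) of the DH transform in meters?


a*sin(theta) = 0.622*sin(2 deg) = 0.0217

0.0217 m


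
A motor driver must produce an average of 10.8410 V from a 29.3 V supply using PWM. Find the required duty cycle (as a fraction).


D = V_avg/V_supply = 10.8410/29.3 = 0.3700

0.3700


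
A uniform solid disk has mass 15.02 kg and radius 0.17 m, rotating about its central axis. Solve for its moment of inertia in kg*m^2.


I = (1/2)*m*R^2 = 0.5*15.02*0.17^2 = 0.2170

0.2170 kg*m^2


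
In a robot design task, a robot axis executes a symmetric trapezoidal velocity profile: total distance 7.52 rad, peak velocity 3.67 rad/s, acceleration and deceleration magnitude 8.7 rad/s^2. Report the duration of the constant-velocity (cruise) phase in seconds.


t_acc = v/a = 0.421839 s, d_acc = v^2/(2a) = 0.774075 rad each
d_cruise = 7.52 - 2*0.774075 = 5.971850 rad
t_cruise = d_cruise/v = 5.971850/3.67 = 1.6272

1.6272 s


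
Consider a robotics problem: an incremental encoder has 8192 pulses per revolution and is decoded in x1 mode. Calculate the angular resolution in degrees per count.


resolution = 360 / (PPR * 1) = 360 / 8192 = 0.0439

0.0439 degrees


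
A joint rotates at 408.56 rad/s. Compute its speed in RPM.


RPM = 408.56 * 60/(2*pi) = 3901.4606

3901.4606 RPM


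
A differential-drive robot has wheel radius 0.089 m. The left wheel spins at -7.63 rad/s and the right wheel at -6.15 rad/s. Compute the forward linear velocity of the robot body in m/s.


v = r*(wR + wL)/2 = 0.089*(-6.15 + -7.63)/2 = -0.6132

-0.6132 m/s


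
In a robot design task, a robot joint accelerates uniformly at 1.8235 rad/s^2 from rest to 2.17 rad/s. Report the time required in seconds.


t = delta_omega / alpha = 2.17 / 1.8235 = 1.1900

1.1900 s


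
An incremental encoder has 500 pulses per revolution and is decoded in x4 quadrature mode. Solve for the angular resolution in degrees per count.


resolution = 360 / (PPR * 4) = 360 / 2000 = 0.1800

0.1800 degrees


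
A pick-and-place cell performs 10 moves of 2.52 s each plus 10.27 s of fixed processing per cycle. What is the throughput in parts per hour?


T_cycle = 10*2.52 + 10.27 = 35.4700 s
rate = 3600/T = 101.4942

101.4942 parts/hour


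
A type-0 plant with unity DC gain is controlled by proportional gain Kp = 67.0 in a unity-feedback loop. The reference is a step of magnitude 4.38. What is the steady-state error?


e_ss = R/(1 + Kp) = 4.38/(1 + 67.0) = 4.38/68.0000 = 0.0644

0.0644


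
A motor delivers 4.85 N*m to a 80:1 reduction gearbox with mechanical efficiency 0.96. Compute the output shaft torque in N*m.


tau_out = tau_in * N * eta = 4.85 * 80 * 0.96 = 372.4800

372.4800 N*m


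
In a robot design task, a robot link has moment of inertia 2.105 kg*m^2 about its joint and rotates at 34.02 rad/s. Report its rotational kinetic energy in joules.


KE = (1/2)*I*omega^2 = 0.5*2.105*34.02^2 = 1218.1218

1218.1218 J


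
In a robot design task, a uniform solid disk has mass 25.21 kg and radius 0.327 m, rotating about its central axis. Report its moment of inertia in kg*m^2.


I = (1/2)*m*R^2 = 0.5*25.21*0.327^2 = 1.3478

1.3478 kg*m^2


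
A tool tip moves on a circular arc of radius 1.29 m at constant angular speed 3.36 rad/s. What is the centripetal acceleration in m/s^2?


a_c = omega^2 * r = 3.36^2 * 1.29 = 14.5636

14.5636 m/s^2


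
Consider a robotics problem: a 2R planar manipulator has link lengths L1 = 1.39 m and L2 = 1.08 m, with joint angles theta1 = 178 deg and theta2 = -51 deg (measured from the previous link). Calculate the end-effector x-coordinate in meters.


x = L1*cos(th1) + L2*cos(th1+th2) = 1.39*cos(178 deg) + 1.08*cos(127 deg) = -2.0391

-2.0391 m


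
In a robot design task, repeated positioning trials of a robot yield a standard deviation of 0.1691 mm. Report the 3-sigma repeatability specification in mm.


repeatability = 3*sigma = 3*0.1691 = 0.5073

0.5073 mm


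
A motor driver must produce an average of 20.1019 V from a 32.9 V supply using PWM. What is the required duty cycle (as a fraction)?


D = V_avg/V_supply = 20.1019/32.9 = 0.6110

0.6110


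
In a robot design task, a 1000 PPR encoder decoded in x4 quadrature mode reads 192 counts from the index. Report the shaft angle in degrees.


angle = counts * 360 / (PPR*4) = 192 * 360 / 4000 = 17.2800

17.2800 degrees


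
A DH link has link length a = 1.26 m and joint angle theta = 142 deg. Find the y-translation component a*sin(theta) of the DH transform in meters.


a*sin(theta) = 1.26*sin(142 deg) = 0.7757

0.7757 m


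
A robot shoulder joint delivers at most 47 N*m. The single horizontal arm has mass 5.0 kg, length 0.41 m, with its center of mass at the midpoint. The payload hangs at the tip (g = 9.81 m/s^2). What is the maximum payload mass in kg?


tau_arm = m_arm*g*(L/2) = 5.0*9.81*0.41/2 = 10.0553 N*m
tau_payload = tau_max - tau_arm = 47 - 10.0553 = 36.9447
m_payload = tau_payload / (g*L) = 36.9447 / (9.81*0.41) = 9.1854

9.1854 kg


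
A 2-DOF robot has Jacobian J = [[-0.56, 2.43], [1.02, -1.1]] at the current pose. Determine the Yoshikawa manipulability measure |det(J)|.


det(J) = -0.56*-1.1 - (2.43)*(1.02) = -1.8626
|det(J)| = 1.8626

1.8626


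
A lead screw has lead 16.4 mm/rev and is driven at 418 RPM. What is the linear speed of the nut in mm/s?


v = lead * (RPM/60) = 16.4*418/60 = 114.2533

114.2533 mm/s


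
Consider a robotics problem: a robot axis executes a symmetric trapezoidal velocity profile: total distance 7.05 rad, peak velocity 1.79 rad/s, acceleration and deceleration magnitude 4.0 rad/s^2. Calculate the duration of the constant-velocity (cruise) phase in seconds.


t_acc = v/a = 0.447500 s, d_acc = v^2/(2a) = 0.400512 rad each
d_cruise = 7.05 - 2*0.400512 = 6.248976 rad
t_cruise = d_cruise/v = 6.248976/1.79 = 3.4910

3.4910 s


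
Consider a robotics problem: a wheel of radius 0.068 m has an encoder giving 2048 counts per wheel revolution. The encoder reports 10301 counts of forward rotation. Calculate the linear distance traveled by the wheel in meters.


revs = 10301/2048 = 5.029785
d = revs * 2*pi*r = 5.029785 * 2*pi*0.068 = 2.1490

2.1490 m


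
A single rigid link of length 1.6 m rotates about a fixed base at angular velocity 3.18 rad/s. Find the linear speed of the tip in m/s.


v = L*omega = 1.6 * 3.18 = 5.0880

5.0880 m/s


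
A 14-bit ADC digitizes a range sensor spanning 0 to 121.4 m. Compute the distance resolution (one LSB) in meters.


res = range / 2^n = 121.4/2^14 = 121.4/16384 = 0.0074

0.0074 m


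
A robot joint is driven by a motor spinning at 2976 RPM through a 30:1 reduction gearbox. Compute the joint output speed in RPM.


omega_joint = omega_motor / N = 2976 / 30 = 99.2000

99.2000 RPM


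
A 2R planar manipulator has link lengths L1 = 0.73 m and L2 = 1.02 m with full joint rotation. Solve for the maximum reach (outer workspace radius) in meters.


r_max = L1 + L2 = 0.73 + 1.02 = 1.7500

1.7500 m


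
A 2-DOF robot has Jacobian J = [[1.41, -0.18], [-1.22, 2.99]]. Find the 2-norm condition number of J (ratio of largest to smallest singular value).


JJ^T eigenvalues: trace(JJ^T) = 12.4490, det(JJ^T) = det(J)^2 = 15.97041369
s_max^2 = (12.4490 + sqrt(91.09594624))/2 = 10.99670982
s_min^2 = (12.4490 - sqrt(91.09594624))/2 = 1.45229018
kappa = s_max/s_min = sqrt(10.99670982/1.45229018) = 2.7517

2.7517


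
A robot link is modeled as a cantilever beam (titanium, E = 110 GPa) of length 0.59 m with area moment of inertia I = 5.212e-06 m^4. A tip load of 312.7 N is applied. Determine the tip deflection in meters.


delta = F*L^3/(3*E*I) = 312.7*0.59^3/(3*1.100e+11*5.212e-06)
      = 64.2220133/1719960 = 3.7339e-05

3.7339e-05 m


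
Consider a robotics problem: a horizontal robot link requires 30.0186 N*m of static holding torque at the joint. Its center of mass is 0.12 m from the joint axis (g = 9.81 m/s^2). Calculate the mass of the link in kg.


m = tau / (g*L) = 30.0186 / (9.81 * 0.12) = 25.5000

25.5000 kg


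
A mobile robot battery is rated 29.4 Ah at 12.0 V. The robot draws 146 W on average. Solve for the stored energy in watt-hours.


E = capacity * V = 29.4*12.0 = 352.8000

352.8000 Wh


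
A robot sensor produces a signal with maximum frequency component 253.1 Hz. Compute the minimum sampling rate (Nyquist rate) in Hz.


f_s,min = 2*f_max = 2*253.1 = 506.2000

506.2000 Hz


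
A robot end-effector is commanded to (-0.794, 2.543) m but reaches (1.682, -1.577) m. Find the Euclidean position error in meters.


dx = 1.682 - (-0.794) = 2.4760, dy = -1.577 - (2.543) = -4.1200
err = sqrt(6.130576 + 16.974400) = 4.8068

4.8068 m


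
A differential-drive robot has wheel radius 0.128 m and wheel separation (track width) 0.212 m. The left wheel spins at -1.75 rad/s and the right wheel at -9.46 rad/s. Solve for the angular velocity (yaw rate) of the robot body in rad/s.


omega = r*(wR - wL)/L = 0.128*(-9.46 - (-1.75))/0.212 = -4.6551

-4.6551 rad/s


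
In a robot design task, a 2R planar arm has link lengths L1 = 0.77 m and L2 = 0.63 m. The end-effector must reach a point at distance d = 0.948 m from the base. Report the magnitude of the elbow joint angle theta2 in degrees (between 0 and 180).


cos(th2) = (d^2 - L1^2 - L2^2)/(2*L1*L2) = (0.948^2 - 0.77^2 - 0.63^2)/(2*0.77*0.63) = -0.09389404
th2 = acos(-0.09389404) = 95.3877 deg

95.3877 degrees


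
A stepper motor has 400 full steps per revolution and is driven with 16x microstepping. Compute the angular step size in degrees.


step = 360/(400*16) = 360/6400 = 0.0563

0.0563 degrees


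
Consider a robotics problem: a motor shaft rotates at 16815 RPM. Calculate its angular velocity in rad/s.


omega = 16815 * 2*pi/60 = 1760.8627

1760.8627 rad/s


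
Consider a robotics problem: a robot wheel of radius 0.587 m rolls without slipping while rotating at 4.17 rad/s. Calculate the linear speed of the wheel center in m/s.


v = omega * r = 4.17 * 0.587 = 2.4478

2.4478 m/s


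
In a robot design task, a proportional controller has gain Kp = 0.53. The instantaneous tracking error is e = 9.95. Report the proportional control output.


u_P = Kp * e = 0.53 * 9.95 = 5.2735

5.2735


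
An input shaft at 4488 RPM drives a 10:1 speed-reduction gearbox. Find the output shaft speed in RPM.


omega_out = omega_in / N = 4488 / 10 = 448.8000

448.8000 RPM


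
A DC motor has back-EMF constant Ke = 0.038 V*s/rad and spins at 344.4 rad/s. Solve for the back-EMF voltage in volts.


V_emf = Ke * omega = 0.038*344.4 = 13.0872

13.0872 V


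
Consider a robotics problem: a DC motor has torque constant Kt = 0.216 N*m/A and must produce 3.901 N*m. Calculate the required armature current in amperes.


I = tau / Kt = 3.901/0.216 = 18.0602

18.0602 A


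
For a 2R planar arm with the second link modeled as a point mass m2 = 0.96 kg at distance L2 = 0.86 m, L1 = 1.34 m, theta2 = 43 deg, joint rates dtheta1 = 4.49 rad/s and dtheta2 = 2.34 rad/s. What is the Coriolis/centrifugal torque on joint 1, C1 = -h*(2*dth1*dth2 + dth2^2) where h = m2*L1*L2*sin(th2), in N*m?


h = m2*L1*L2*sin(th2) = 0.96*1.34*0.86*sin(43 deg) = 0.754498
C1 = -h*(2*4.49*2.34 + 2.34^2) = -0.754498*26.4888 = -19.9857

-19.9857 N*m


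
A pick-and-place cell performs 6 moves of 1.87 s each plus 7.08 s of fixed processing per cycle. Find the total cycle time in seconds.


T = 6*1.87 + 7.08 = 18.3000

18.3000 s


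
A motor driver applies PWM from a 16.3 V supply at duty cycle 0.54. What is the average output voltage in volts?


V_avg = V_supply * D = 16.3*0.54 = 8.8020

8.8020 V


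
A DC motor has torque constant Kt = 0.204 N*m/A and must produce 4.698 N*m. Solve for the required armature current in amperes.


I = tau / Kt = 4.698/0.204 = 23.0294

23.0294 A


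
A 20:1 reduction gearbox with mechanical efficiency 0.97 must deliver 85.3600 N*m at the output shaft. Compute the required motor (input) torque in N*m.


tau_in = tau_out / (N * eta) = 85.3600 / (20 * 0.97) = 4.4000

4.4000 N*m
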